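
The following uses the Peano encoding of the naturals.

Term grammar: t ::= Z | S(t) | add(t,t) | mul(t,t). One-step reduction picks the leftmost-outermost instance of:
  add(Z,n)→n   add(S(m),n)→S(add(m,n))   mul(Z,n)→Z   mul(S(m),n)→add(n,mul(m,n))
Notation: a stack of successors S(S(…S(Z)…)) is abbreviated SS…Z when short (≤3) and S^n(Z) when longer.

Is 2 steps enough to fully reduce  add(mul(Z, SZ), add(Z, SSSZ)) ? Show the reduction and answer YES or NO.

  start: add(mul(Z, SZ), add(Z, SSSZ))
  →1  add(Z, add(Z, SSSZ))
  →2  add(Z, SSSZ)

Answer: NO — after 2 steps the term is add(Z, SSSZ), not yet normal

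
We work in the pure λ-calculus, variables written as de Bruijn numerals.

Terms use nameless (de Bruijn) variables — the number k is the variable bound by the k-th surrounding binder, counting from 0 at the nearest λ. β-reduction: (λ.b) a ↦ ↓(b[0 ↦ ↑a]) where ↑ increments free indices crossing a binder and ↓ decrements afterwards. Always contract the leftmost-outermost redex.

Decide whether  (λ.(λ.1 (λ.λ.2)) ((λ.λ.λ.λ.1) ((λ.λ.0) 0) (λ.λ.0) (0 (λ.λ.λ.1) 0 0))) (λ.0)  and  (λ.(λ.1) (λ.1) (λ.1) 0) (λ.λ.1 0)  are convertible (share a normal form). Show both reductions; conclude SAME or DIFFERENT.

Answer: DIFFERENT — A ⇓ λ.λ.λ.λ.λ.0, B ⇓ λ.λ.1 0

Working:
Term A:
  start: (λ.(λ.1 (λ.λ.2)) ((λ.λ.λ.λ.1) ((λ.λ.0) 0) (λ.λ.0) (0 (λ.λ.λ.1) 0 0))) (λ.0)
  [1] (λ.(λ.0) (λ.λ.2)) ((λ.λ.λ.λ.1) ((λ.λ.0) (λ.0)) (λ.λ.0) ((λ.0) (λ.λ.λ.1) (λ.0) (λ.0)))
  [2] (λ.0) (λ.λ.(λ.λ.λ.λ.1) ((λ.λ.0) (λ.0)) (λ.λ.0) ((λ.0) (λ.λ.λ.1) (λ.0) (λ.0)))
  [3] λ.λ.(λ.λ.λ.λ.1) ((λ.λ.0) (λ.0)) (λ.λ.0) ((λ.0) (λ.λ.λ.1) (λ.0) (λ.0))
  [4] λ.λ.(λ.λ.λ.1) (λ.λ.0) ((λ.0) (λ.λ.λ.1) (λ.0) (λ.0))
  [5] λ.λ.(λ.λ.1) ((λ.0) (λ.λ.λ.1) (λ.0) (λ.0))
  [6] λ.λ.λ.(λ.0) (λ.λ.λ.1) (λ.0) (λ.0)
  [7] λ.λ.λ.(λ.λ.λ.1) (λ.0) (λ.0)
  [8] λ.λ.λ.(λ.λ.1) (λ.0)
  [9] λ.λ.λ.λ.λ.0

Term B:
  start: (λ.(λ.1) (λ.1) (λ.1) 0) (λ.λ.1 0)
  [1] (λ.λ.λ.1 0) (λ.λ.λ.1 0) (λ.λ.λ.1 0) (λ.λ.1 0)
  [2] (λ.λ.1 0) (λ.λ.λ.1 0) (λ.λ.1 0)
  [3] (λ.(λ.λ.λ.1 0) 0) (λ.λ.1 0)
  [4] (λ.λ.λ.1 0) (λ.λ.1 0)
  [5] λ.λ.1 0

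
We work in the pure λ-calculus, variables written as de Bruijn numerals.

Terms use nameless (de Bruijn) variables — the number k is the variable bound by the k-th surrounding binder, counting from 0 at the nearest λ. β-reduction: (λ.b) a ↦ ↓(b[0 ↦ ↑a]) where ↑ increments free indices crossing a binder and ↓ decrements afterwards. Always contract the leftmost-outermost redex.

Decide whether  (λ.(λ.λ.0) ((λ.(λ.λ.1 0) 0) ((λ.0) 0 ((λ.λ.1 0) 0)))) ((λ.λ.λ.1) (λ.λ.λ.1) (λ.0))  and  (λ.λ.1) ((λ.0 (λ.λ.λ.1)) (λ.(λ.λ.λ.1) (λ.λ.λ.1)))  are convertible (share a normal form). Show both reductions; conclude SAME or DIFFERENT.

Term A:
  start: (λ.(λ.λ.0) ((λ.(λ.λ.1 0) 0) ((λ.0) 0 ((λ.λ.1 0) 0)))) ((λ.λ.λ.1) (λ.λ.λ.1) (λ.0))
  [1] (λ.λ.0) ((λ.(λ.λ.1 0) 0) ((λ.0) ((λ.λ.λ.1) (λ.λ.λ.1) (λ.0)) ((λ.λ.1 0) ((λ.λ.λ.1) (λ.λ.λ.1) (λ.0)))))
  [2] λ.0

Term B:
  start: (λ.λ.1) ((λ.0 (λ.λ.λ.1)) (λ.(λ.λ.λ.1) (λ.λ.λ.1)))
  [1] λ.(λ.0 (λ.λ.λ.1)) (λ.(λ.λ.λ.1) (λ.λ.λ.1))
  [2] λ.(λ.(λ.λ.λ.1) (λ.λ.λ.1)) (λ.λ.λ.1)
  [3] λ.(λ.λ.λ.1) (λ.λ.λ.1)
  [4] λ.λ.λ.1

Answer: DIFFERENT — A ⇓ λ.0, B ⇓ λ.λ.λ.1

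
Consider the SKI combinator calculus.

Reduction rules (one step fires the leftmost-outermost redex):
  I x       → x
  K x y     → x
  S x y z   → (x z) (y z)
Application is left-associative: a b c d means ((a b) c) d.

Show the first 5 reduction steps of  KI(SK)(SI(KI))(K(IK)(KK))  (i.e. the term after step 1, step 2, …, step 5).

Answer: after 5 steps: IK(KI(K(IK)(KK)))

Derivation:
  start: KI(SK)(SI(KI))(K(IK)(KK))
  step 1: I(SI(KI))(K(IK)(KK))
  step 2: SI(KI)(K(IK)(KK))
  step 3: I(K(IK)(KK))(KI(K(IK)(KK)))
  step 4: K(IK)(KK)(KI(K(IK)(KK)))
  step 5: IK(KI(K(IK)(KK)))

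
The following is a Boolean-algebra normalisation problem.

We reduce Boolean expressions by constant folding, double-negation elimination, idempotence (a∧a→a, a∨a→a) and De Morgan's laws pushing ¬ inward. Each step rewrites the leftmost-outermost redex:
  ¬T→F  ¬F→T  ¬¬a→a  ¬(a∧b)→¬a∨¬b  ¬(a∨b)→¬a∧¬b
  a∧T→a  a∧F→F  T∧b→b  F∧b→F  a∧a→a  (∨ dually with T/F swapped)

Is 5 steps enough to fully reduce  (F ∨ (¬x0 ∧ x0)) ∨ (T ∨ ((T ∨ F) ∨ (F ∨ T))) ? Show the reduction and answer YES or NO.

Answer: YES — reaches normal form T in 3 ≤ 5 steps

Working:
  start: (F ∨ (¬x0 ∧ x0)) ∨ (T ∨ ((T ∨ F) ∨ (F ∨ T)))
  →1  (¬x0 ∧ x0) ∨ (T ∨ ((T ∨ F) ∨ (F ∨ T)))
  →2  (¬x0 ∧ x0) ∨ T
  →3  T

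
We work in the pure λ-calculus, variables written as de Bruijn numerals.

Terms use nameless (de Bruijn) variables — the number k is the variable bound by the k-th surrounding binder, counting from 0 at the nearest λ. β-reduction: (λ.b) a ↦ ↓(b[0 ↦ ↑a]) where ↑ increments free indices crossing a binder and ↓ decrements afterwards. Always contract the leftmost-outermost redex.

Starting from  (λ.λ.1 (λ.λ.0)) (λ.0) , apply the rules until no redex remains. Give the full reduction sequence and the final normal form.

Answer: normal form = λ.λ.λ.0  (in 2 steps)

Reduction:
  start: (λ.λ.1 (λ.λ.0)) (λ.0)
  [1] λ.(λ.0) (λ.λ.0)
  [2] λ.λ.λ.0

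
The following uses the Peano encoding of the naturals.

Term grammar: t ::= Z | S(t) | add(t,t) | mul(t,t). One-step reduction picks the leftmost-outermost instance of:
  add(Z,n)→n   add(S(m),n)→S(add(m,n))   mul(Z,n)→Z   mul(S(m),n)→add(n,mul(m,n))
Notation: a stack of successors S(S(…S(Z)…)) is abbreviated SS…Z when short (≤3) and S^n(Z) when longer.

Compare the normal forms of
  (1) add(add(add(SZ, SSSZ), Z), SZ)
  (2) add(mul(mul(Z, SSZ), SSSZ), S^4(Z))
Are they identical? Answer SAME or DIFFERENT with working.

Answer: DIFFERENT — A ⇓ S^5(Z), B ⇓ S^4(Z)

Derivation:
Term A:
  start: add(add(add(SZ, SSSZ), Z), SZ)
  →1  add(add(S(add(Z, SSSZ)), Z), SZ)
  →2  add(S(add(add(Z, SSSZ), Z)), SZ)
  →3  S(add(add(add(Z, SSSZ), Z), SZ))
  →4  S(add(add(SSSZ, Z), SZ))
  →5  S(add(S(add(SSZ, Z)), SZ))
  →6  S(S(add(add(SSZ, Z), SZ)))
  →7  S(S(add(S(add(SZ, Z)), SZ)))
  →8  S(S(S(add(add(SZ, Z), SZ))))
  →9  S(S(S(add(S(add(Z, Z)), SZ))))
  →10  S(S(S(S(add(add(Z, Z), SZ)))))
  →11  S(S(S(S(add(Z, SZ)))))
  →12  S^5(Z)

Term B:
  start: add(mul(mul(Z, SSZ), SSSZ), S^4(Z))
  →1  add(mul(Z, SSSZ), S^4(Z))
  →2  add(Z, S^4(Z))
  →3  S^4(Z)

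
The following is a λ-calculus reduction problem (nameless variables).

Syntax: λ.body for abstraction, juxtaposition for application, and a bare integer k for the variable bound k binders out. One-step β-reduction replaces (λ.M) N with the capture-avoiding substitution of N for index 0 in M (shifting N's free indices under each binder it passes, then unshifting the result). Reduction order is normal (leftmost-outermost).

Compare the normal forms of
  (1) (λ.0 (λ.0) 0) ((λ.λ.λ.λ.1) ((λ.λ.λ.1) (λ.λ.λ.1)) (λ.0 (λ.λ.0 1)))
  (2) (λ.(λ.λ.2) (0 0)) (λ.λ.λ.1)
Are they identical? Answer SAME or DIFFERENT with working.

Term A:
  start: (λ.0 (λ.0) 0) ((λ.λ.λ.λ.1) ((λ.λ.λ.1) (λ.λ.λ.1)) (λ.0 (λ.λ.0 1)))
  [1] (λ.λ.λ.λ.1) ((λ.λ.λ.1) (λ.λ.λ.1)) (λ.0 (λ.λ.0 1)) (λ.0) ((λ.λ.λ.λ.1) ((λ.λ.λ.1) (λ.λ.λ.1)) (λ.0 (λ.λ.0 1)))
  [2] (λ.λ.λ.1) (λ.0 (λ.λ.0 1)) (λ.0) ((λ.λ.λ.λ.1) ((λ.λ.λ.1) (λ.λ.λ.1)) (λ.0 (λ.λ.0 1)))
  [3] (λ.λ.1) (λ.0) ((λ.λ.λ.λ.1) ((λ.λ.λ.1) (λ.λ.λ.1)) (λ.0 (λ.λ.0 1)))
  [4] (λ.λ.0) ((λ.λ.λ.λ.1) ((λ.λ.λ.1) (λ.λ.λ.1)) (λ.0 (λ.λ.0 1)))
  [5] λ.0

Term B:
  start: (λ.(λ.λ.2) (0 0)) (λ.λ.λ.1)
  [1] (λ.λ.λ.λ.λ.1) ((λ.λ.λ.1) (λ.λ.λ.1))
  [2] λ.λ.λ.λ.1

Answer: DIFFERENT — A ⇓ λ.0, B ⇓ λ.λ.λ.λ.1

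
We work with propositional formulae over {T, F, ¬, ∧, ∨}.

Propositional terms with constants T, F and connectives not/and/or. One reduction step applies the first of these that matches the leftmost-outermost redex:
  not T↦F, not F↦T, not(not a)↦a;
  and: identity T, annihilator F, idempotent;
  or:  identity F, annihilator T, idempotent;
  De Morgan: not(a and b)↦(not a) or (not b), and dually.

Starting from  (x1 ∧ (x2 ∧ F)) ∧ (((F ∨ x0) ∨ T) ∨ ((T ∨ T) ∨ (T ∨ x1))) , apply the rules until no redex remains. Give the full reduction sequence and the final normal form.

Answer: normal form = F  (in 3 steps)

Derivation:
  start: (x1 ∧ (x2 ∧ F)) ∧ (((F ∨ x0) ∨ T) ∨ ((T ∨ T) ∨ (T ∨ x1)))
  step 1: (x1 ∧ F) ∧ (((F ∨ x0) ∨ T) ∨ ((T ∨ T) ∨ (T ∨ x1)))
  step 2: F ∧ (((F ∨ x0) ∨ T) ∨ ((T ∨ T) ∨ (T ∨ x1)))
  step 3: F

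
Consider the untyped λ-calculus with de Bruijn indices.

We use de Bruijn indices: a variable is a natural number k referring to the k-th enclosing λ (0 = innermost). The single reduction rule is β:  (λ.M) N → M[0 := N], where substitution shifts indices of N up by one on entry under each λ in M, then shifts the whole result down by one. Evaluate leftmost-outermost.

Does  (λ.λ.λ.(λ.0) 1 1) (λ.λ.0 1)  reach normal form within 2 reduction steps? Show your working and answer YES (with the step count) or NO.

  start: (λ.λ.λ.(λ.0) 1 1) (λ.λ.0 1)
  step 1: λ.λ.(λ.0) 1 1
  step 2: λ.λ.1 1

Answer: YES — reaches normal form λ.λ.1 1 in 2 ≤ 2 steps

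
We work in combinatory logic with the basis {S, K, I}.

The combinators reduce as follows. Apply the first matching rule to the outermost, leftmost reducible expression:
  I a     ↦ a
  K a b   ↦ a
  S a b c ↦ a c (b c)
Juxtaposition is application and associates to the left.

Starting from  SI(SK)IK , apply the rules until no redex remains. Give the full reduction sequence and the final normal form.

Answer: normal form = K  (in 5 steps)

Working:
  start: SI(SK)IK
  →1  II(SKI)K
  →2  I(SKI)K
  →3  SKIK
  →4  KK(IK)
  →5  K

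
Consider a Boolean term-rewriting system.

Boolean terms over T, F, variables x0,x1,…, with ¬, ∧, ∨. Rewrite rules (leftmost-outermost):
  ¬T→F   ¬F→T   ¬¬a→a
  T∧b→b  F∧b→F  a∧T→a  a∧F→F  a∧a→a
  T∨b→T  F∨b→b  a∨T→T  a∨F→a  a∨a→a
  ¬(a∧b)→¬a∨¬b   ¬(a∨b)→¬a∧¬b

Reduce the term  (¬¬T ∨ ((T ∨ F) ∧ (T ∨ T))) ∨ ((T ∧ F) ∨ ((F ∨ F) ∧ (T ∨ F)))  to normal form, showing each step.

  start: (¬¬T ∨ ((T ∨ F) ∧ (T ∨ T))) ∨ ((T ∧ F) ∨ ((F ∨ F) ∧ (T ∨ F)))
  →1  (T ∨ ((T ∨ F) ∧ (T ∨ T))) ∨ ((T ∧ F) ∨ ((F ∨ F) ∧ (T ∨ F)))
  →2  T ∨ ((T ∧ F) ∨ ((F ∨ F) ∧ (T ∨ F)))
  →3  T

Answer: normal form = T  (in 3 steps)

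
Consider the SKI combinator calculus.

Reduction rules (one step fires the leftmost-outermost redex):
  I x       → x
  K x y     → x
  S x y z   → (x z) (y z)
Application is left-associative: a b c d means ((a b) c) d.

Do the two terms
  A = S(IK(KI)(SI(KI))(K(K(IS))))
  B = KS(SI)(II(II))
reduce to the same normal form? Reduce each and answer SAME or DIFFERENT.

Answer: SAME — A ⇓ SI, B ⇓ SI

Working:
Term A:
  start: S(IK(KI)(SI(KI))(K(K(IS))))
  [1] S(K(KI)(SI(KI))(K(K(IS))))
  [2] S(KI(K(K(IS))))
  [3] SI

Term B:
  start: KS(SI)(II(II))
  [1] S(II(II))
  [2] S(I(II))
  [3] S(II)
  [4] SI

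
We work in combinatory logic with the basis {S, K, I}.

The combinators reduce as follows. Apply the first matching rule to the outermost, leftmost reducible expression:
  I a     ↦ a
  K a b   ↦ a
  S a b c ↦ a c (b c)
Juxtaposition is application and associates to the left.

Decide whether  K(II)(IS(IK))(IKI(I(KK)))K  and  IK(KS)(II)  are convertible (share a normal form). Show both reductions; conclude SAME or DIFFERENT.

Answer: DIFFERENT — A ⇓ K, B ⇓ KS

Working:
Term A:
  start: K(II)(IS(IK))(IKI(I(KK)))K
  [1] II(IKI(I(KK)))K
  [2] I(IKI(I(KK)))K
  [3] IKI(I(KK))K
  [4] KI(I(KK))K
  [5] IK
  [6] K

Term B:
  start: IK(KS)(II)
  [1] K(KS)(II)
  [2] KS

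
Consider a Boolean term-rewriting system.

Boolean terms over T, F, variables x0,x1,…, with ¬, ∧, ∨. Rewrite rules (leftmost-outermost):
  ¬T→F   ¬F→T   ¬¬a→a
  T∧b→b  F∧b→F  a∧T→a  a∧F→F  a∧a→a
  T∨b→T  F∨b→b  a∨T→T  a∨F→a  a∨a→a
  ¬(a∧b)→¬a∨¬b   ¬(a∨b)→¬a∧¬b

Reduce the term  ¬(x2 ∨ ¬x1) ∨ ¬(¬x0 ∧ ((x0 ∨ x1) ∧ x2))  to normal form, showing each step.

  start: ¬(x2 ∨ ¬x1) ∨ ¬(¬x0 ∧ ((x0 ∨ x1) ∧ x2))
  →1  (¬x2 ∧ ¬¬x1) ∨ ¬(¬x0 ∧ ((x0 ∨ x1) ∧ x2))
  →2  (¬x2 ∧ x1) ∨ ¬(¬x0 ∧ ((x0 ∨ x1) ∧ x2))
  →3  (¬x2 ∧ x1) ∨ (¬¬x0 ∨ ¬((x0 ∨ x1) ∧ x2))
  →4  (¬x2 ∧ x1) ∨ (x0 ∨ ¬((x0 ∨ x1) ∧ x2))
  →5  (¬x2 ∧ x1) ∨ (x0 ∨ (¬(x0 ∨ x1) ∨ ¬x2))
  →6  (¬x2 ∧ x1) ∨ (x0 ∨ ((¬x0 ∧ ¬x1) ∨ ¬x2))

Answer: normal form = (¬x2 ∧ x1) ∨ (x0 ∨ ((¬x0 ∧ ¬x1) ∨ ¬x2))  (in 6 steps)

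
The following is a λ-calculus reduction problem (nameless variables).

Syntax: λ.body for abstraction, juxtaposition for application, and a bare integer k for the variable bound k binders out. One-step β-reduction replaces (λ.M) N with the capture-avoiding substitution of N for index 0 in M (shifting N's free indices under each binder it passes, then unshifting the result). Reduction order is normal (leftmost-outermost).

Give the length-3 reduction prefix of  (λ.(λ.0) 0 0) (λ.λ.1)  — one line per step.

Answer: after 3 steps: λ.λ.λ.1

Working:
  start: (λ.(λ.0) 0 0) (λ.λ.1)
  step 1: (λ.0) (λ.λ.1) (λ.λ.1)
  step 2: (λ.λ.1) (λ.λ.1)
  step 3: λ.λ.λ.1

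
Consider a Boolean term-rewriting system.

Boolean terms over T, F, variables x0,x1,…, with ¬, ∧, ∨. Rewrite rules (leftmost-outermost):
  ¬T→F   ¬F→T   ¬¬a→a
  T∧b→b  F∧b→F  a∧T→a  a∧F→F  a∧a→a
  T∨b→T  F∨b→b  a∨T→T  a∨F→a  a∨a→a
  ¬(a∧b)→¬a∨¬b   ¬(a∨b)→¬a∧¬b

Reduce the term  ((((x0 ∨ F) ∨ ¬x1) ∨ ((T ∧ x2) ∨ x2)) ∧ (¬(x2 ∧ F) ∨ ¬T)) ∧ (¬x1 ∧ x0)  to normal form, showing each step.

Answer: normal form = ((x0 ∨ ¬x1) ∨ x2) ∧ (¬x1 ∧ x0)  (in 8 steps)

Reduction:
  start: ((((x0 ∨ F) ∨ ¬x1) ∨ ((T ∧ x2) ∨ x2)) ∧ (¬(x2 ∧ F) ∨ ¬T)) ∧ (¬x1 ∧ x0)
  step 1: (((x0 ∨ ¬x1) ∨ ((T ∧ x2) ∨ x2)) ∧ (¬(x2 ∧ F) ∨ ¬T)) ∧ (¬x1 ∧ x0)
  step 2: (((x0 ∨ ¬x1) ∨ (x2 ∨ x2)) ∧ (¬(x2 ∧ F) ∨ ¬T)) ∧ (¬x1 ∧ x0)
  step 3: (((x0 ∨ ¬x1) ∨ x2) ∧ (¬(x2 ∧ F) ∨ ¬T)) ∧ (¬x1 ∧ x0)
  step 4: (((x0 ∨ ¬x1) ∨ x2) ∧ ((¬x2 ∨ ¬F) ∨ ¬T)) ∧ (¬x1 ∧ x0)
  step 5: (((x0 ∨ ¬x1) ∨ x2) ∧ ((¬x2 ∨ T) ∨ ¬T)) ∧ (¬x1 ∧ x0)
  step 6: (((x0 ∨ ¬x1) ∨ x2) ∧ (T ∨ ¬T)) ∧ (¬x1 ∧ x0)
  step 7: (((x0 ∨ ¬x1) ∨ x2) ∧ T) ∧ (¬x1 ∧ x0)
  step 8: ((x0 ∨ ¬x1) ∨ x2) ∧ (¬x1 ∧ x0)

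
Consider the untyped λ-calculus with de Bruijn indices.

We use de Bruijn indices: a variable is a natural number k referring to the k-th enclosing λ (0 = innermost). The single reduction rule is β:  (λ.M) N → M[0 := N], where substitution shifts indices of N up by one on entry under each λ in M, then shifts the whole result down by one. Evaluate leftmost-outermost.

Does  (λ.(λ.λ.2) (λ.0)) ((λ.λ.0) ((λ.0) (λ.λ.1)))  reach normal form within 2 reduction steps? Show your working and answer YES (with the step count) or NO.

  start: (λ.(λ.λ.2) (λ.0)) ((λ.λ.0) ((λ.0) (λ.λ.1)))
  →1  (λ.λ.(λ.λ.0) ((λ.0) (λ.λ.1))) (λ.0)
  →2  λ.(λ.λ.0) ((λ.0) (λ.λ.1))

Answer: NO — after 2 steps the term is λ.(λ.λ.0) ((λ.0) (λ.λ.1)), not yet normal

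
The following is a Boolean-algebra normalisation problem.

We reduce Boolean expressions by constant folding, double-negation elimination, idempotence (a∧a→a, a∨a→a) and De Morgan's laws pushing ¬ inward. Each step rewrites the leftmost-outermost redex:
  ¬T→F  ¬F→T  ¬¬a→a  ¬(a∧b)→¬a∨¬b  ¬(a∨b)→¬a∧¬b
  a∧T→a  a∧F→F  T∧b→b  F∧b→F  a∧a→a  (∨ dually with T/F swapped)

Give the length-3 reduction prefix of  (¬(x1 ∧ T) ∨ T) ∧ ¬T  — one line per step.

  start: (¬(x1 ∧ T) ∨ T) ∧ ¬T
  [1] T ∧ ¬T
  [2] ¬T
  [3] F

Answer: after 3 steps: F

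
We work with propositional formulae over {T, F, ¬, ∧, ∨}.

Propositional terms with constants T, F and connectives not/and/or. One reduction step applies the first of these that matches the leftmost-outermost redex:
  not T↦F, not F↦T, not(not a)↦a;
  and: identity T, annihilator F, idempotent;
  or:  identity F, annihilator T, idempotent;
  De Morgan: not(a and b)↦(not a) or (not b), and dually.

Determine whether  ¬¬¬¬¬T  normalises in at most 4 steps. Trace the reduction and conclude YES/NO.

  start: ¬¬¬¬¬T
  →1  ¬¬¬T
  →2  ¬T
  →3  F

Answer: YES — reaches normal form F in 3 ≤ 4 steps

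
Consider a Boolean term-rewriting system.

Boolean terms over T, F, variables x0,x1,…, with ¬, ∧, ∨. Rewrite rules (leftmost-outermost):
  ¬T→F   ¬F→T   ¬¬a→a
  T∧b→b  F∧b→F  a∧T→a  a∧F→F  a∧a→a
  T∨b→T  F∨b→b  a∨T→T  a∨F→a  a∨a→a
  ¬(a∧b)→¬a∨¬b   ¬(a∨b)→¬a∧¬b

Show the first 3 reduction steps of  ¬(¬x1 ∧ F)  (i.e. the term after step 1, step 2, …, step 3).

Answer: after 3 steps: x1 ∨ T

Working:
  start: ¬(¬x1 ∧ F)
  step 1: ¬¬x1 ∨ ¬F
  step 2: x1 ∨ ¬F
  step 3: x1 ∨ T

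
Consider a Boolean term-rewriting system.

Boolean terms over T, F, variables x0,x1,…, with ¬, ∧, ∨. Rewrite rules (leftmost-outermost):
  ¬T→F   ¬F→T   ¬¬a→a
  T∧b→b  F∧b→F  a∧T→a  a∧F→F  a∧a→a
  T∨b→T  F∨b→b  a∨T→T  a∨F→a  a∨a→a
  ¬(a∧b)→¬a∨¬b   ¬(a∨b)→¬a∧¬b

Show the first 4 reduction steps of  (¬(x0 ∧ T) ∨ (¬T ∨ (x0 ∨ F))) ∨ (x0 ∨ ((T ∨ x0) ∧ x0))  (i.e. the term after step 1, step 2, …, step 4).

Answer: after 4 steps: (¬x0 ∨ (F ∨ (x0 ∨ F))) ∨ (x0 ∨ ((T ∨ x0) ∧ x0))

Reduction:
  start: (¬(x0 ∧ T) ∨ (¬T ∨ (x0 ∨ F))) ∨ (x0 ∨ ((T ∨ x0) ∧ x0))
  →1  ((¬x0 ∨ ¬T) ∨ (¬T ∨ (x0 ∨ F))) ∨ (x0 ∨ ((T ∨ x0) ∧ x0))
  →2  ((¬x0 ∨ F) ∨ (¬T ∨ (x0 ∨ F))) ∨ (x0 ∨ ((T ∨ x0) ∧ x0))
  →3  (¬x0 ∨ (¬T ∨ (x0 ∨ F))) ∨ (x0 ∨ ((T ∨ x0) ∧ x0))
  →4  (¬x0 ∨ (F ∨ (x0 ∨ F))) ∨ (x0 ∨ ((T ∨ x0) ∧ x0))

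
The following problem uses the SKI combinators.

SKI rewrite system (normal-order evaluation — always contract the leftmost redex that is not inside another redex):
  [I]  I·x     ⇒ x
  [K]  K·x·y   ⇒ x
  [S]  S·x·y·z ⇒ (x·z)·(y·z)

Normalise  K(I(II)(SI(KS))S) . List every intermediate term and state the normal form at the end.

Answer: normal form = K(SS)  (in 6 steps)

Reduction:
  start: K(I(II)(SI(KS))S)
  [1] K(II(SI(KS))S)
  [2] K(I(SI(KS))S)
  [3] K(SI(KS)S)
  [4] K(IS(KSS))
  [5] K(S(KSS))
  [6] K(SS)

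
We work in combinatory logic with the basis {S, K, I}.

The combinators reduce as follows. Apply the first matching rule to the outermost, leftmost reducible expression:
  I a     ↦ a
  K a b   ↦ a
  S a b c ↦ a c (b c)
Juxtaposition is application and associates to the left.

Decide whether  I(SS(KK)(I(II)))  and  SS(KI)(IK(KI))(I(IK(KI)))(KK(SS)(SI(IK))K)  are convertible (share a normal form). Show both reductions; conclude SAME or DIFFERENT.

Answer: SAME — A ⇓ SIK, B ⇓ SIK

Reduction:
Term A:
  start: I(SS(KK)(I(II)))
  [1] SS(KK)(I(II))
  [2] S(I(II))(KK(I(II)))
  [3] S(II)(KK(I(II)))
  [4] SI(KK(I(II)))
  [5] SIK

Term B:
  start: SS(KI)(IK(KI))(I(IK(KI)))(KK(SS)(SI(IK))K)
  [1] S(IK(KI))(KI(IK(KI)))(I(IK(KI)))(KK(SS)(SI(IK))K)
  [2] IK(KI)(I(IK(KI)))(KI(IK(KI))(I(IK(KI))))(KK(SS)(SI(IK))K)
  [3] K(KI)(I(IK(KI)))(KI(IK(KI))(I(IK(KI))))(KK(SS)(SI(IK))K)
  [4] KI(KI(IK(KI))(I(IK(KI))))(KK(SS)(SI(IK))K)
  [5] I(KK(SS)(SI(IK))K)
  [6] KK(SS)(SI(IK))K
  [7] K(SI(IK))K
  [8] SI(IK)
  [9] SIK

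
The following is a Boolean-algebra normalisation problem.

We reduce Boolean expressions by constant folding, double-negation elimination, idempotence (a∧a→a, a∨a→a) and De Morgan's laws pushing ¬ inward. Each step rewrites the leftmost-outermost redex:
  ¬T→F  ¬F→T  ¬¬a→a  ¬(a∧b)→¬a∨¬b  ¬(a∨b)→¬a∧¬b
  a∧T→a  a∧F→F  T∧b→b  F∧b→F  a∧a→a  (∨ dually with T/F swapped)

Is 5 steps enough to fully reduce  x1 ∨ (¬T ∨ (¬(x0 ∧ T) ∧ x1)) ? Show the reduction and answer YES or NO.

  start: x1 ∨ (¬T ∨ (¬(x0 ∧ T) ∧ x1))
  [1] x1 ∨ (F ∨ (¬(x0 ∧ T) ∧ x1))
  [2] x1 ∨ (¬(x0 ∧ T) ∧ x1)
  [3] x1 ∨ ((¬x0 ∨ ¬T) ∧ x1)
  [4] x1 ∨ ((¬x0 ∨ F) ∧ x1)
  [5] x1 ∨ (¬x0 ∧ x1)

Answer: YES — reaches normal form x1 ∨ (¬x0 ∧ x1) in 5 ≤ 5 steps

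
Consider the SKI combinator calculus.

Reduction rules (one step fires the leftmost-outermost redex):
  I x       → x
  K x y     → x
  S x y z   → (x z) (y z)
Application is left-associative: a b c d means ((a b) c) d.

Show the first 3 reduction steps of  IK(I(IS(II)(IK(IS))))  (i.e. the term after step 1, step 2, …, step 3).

  start: IK(I(IS(II)(IK(IS))))
  step 1: K(I(IS(II)(IK(IS))))
  step 2: K(IS(II)(IK(IS)))
  step 3: K(S(II)(IK(IS)))

Answer: after 3 steps: K(S(II)(IK(IS)))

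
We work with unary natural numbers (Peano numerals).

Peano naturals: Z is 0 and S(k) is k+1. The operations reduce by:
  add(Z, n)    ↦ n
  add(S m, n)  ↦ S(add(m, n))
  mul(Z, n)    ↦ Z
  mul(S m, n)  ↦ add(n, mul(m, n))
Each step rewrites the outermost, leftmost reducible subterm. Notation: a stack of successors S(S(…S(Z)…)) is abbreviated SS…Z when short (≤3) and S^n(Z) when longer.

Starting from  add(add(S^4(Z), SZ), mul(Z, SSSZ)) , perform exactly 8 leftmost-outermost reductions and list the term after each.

Answer: after 8 steps: S(S(S(S(add(add(Z, SZ), mul(Z, SSSZ))))))

Working:
  start: add(add(S^4(Z), SZ), mul(Z, SSSZ))
  →1  add(S(add(SSSZ, SZ)), mul(Z, SSSZ))
  →2  S(add(add(SSSZ, SZ), mul(Z, SSSZ)))
  →3  S(add(S(add(SSZ, SZ)), mul(Z, SSSZ)))
  →4  S(S(add(add(SSZ, SZ), mul(Z, SSSZ))))
  →5  S(S(add(S(add(SZ, SZ)), mul(Z, SSSZ))))
  →6  S(S(S(add(add(SZ, SZ), mul(Z, SSSZ)))))
  →7  S(S(S(add(S(add(Z, SZ)), mul(Z, SSSZ)))))
  →8  S(S(S(S(add(add(Z, SZ), mul(Z, SSSZ))))))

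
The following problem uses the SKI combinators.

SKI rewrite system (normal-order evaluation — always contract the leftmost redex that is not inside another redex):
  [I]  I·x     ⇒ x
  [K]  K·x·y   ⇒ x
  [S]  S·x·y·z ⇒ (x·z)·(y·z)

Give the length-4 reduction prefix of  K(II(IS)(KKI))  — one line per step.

  start: K(II(IS)(KKI))
  step 1: K(I(IS)(KKI))
  step 2: K(IS(KKI))
  step 3: K(S(KKI))
  step 4: K(SK)

Answer: after 4 steps: K(SK)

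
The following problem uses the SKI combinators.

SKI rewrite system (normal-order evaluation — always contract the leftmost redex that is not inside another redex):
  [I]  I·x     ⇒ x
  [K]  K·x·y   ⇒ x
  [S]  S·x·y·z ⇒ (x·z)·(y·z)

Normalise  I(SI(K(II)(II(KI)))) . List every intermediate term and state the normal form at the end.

Answer: normal form = SII  (in 3 steps)

Derivation:
  start: I(SI(K(II)(II(KI))))
  →1  SI(K(II)(II(KI)))
  →2  SI(II)
  →3  SII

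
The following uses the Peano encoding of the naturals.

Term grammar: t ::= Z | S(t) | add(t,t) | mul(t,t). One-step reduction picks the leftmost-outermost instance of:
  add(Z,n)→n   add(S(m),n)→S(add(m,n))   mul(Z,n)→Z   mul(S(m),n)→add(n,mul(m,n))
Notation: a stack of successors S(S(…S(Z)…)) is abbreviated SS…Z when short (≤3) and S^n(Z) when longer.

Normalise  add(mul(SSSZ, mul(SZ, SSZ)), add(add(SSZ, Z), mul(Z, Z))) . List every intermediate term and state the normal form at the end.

Answer: normal form = S^8(Z)  (in 42 steps)

Reduction:
  start: add(mul(SSSZ, mul(SZ, SSZ)), add(add(SSZ, Z), mul(Z, Z)))
  →1  add(add(mul(SZ, SSZ), mul(SSZ, mul(SZ, SSZ))), add(add(SSZ, Z), mul(Z, Z)))
  →2  add(add(add(SSZ, mul(Z, SSZ)), mul(SSZ, mul(SZ, SSZ))), add(add(SSZ, Z), mul(Z, Z)))
  →3  add(add(S(add(SZ, mul(Z, SSZ))), mul(SSZ, mul(SZ, SSZ))), add(add(SSZ, Z), mul(Z, Z)))
  →4  add(S(add(add(SZ, mul(Z, SSZ)), mul(SSZ, mul(SZ, SSZ)))), add(add(SSZ, Z), mul(Z, Z)))
  →5  S(add(add(add(SZ, mul(Z, SSZ)), mul(SSZ, mul(SZ, SSZ))), add(add(SSZ, Z), mul(Z, Z))))
  →6  S(add(add(S(add(Z, mul(Z, SSZ))), mul(SSZ, mul(SZ, SSZ))), add(add(SSZ, Z), mul(Z, Z))))
  →7  S(add(S(add(add(Z, mul(Z, SSZ)), mul(SSZ, mul(SZ, SSZ)))), add(add(SSZ, Z), mul(Z, Z))))
  →8  S(S(add(add(add(Z, mul(Z, SSZ)), mul(SSZ, mul(SZ, SSZ))), add(add(SSZ, Z), mul(Z, Z)))))
  →9  S(S(add(add(mul(Z, SSZ), mul(SSZ, mul(SZ, SSZ))), add(add(SSZ, Z), mul(Z, Z)))))
  →10  S(S(add(add(Z, mul(SSZ, mul(SZ, SSZ))), add(add(SSZ, Z), mul(Z, Z)))))
  →11  S(S(add(mul(SSZ, mul(SZ, SSZ)), add(add(SSZ, Z), mul(Z, Z)))))
  →12  S(S(add(add(mul(SZ, SSZ), mul(SZ, mul(SZ, SSZ))), add(add(SSZ, Z), mul(Z, Z)))))
  →13  S(S(add(add(add(SSZ, mul(Z, SSZ)), mul(SZ, mul(SZ, SSZ))), add(add(SSZ, Z), mul(Z, Z)))))
  →14  S(S(add(add(S(add(SZ, mul(Z, SSZ))), mul(SZ, mul(SZ, SSZ))), add(add(SSZ, Z), mul(Z, Z)))))
  →15  S(S(add(S(add(add(SZ, mul(Z, SSZ)), mul(SZ, mul(SZ, SSZ)))), add(add(SSZ, Z), mul(Z, Z)))))
  →16  S(S(S(add(add(add(SZ, mul(Z, SSZ)), mul(SZ, mul(SZ, SSZ))), add(add(SSZ, Z), mul(Z, Z))))))
  →17  S(S(S(add(add(S(add(Z, mul(Z, SSZ))), mul(SZ, mul(SZ, SSZ))), add(add(SSZ, Z), mul(Z, Z))))))
  →18  S(S(S(add(S(add(add(Z, mul(Z, SSZ)), mul(SZ, mul(SZ, SSZ)))), add(add(SSZ, Z), mul(Z, Z))))))
  →19  S(S(S(S(add(add(add(Z, mul(Z, SSZ)), mul(SZ, mul(SZ, SSZ))), add(add(SSZ, Z), mul(Z, Z)))))))
  →20  S(S(S(S(add(add(mul(Z, SSZ), mul(SZ, mul(SZ, SSZ))), add(add(SSZ, Z), mul(Z, Z)))))))
  →21  S(S(S(S(add(add(Z, mul(SZ, mul(SZ, SSZ))), add(add(SSZ, Z), mul(Z, Z)))))))
  →22  S(S(S(S(add(mul(SZ, mul(SZ, SSZ)), add(add(SSZ, Z), mul(Z, Z)))))))
  →23  S(S(S(S(add(add(mul(SZ, SSZ), mul(Z, mul(SZ, SSZ))), add(add(SSZ, Z), mul(Z, Z)))))))
  →24  S(S(S(S(add(add(add(SSZ, mul(Z, SSZ)), mul(Z, mul(SZ, SSZ))), add(add(SSZ, Z), mul(Z, Z)))))))
  →25  S(S(S(S(add(add(S(add(SZ, mul(Z, SSZ))), mul(Z, mul(SZ, SSZ))), add(add(SSZ, Z), mul(Z, Z)))))))
  →26  S(S(S(S(add(S(add(add(SZ, mul(Z, SSZ)), mul(Z, mul(SZ, SSZ)))), add(add(SSZ, Z), mul(Z, Z)))))))
  →27  S(S(S(S(S(add(add(add(SZ, mul(Z, SSZ)), mul(Z, mul(SZ, SSZ))), add(add(SSZ, Z), mul(Z, Z))))))))
  →28  S(S(S(S(S(add(add(S(add(Z, mul(Z, SSZ))), mul(Z, mul(SZ, SSZ))), add(add(SSZ, Z), mul(Z, Z))))))))
  →29  S(S(S(S(S(add(S(add(add(Z, mul(Z, SSZ)), mul(Z, mul(SZ, SSZ)))), add(add(SSZ, Z), mul(Z, Z))))))))
  →30  S(S(S(S(S(S(add(add(add(Z, mul(Z, SSZ)), mul(Z, mul(SZ, SSZ))), add(add(SSZ, Z), mul(Z, Z)))))))))
  →31  S(S(S(S(S(S(add(add(mul(Z, SSZ), mul(Z, mul(SZ, SSZ))), add(add(SSZ, Z), mul(Z, Z)))))))))
  →32  S(S(S(S(S(S(add(add(Z, mul(Z, mul(SZ, SSZ))), add(add(SSZ, Z), mul(Z, Z)))))))))
  →33  S(S(S(S(S(S(add(mul(Z, mul(SZ, SSZ)), add(add(SSZ, Z), mul(Z, Z)))))))))
  →34  S(S(S(S(S(S(add(Z, add(add(SSZ, Z), mul(Z, Z)))))))))
  →35  S(S(S(S(S(S(add(add(SSZ, Z), mul(Z, Z))))))))
  →36  S(S(S(S(S(S(add(S(add(SZ, Z)), mul(Z, Z))))))))
  →37  S(S(S(S(S(S(S(add(add(SZ, Z), mul(Z, Z)))))))))
  →38  S(S(S(S(S(S(S(add(S(add(Z, Z)), mul(Z, Z)))))))))
  →39  S(S(S(S(S(S(S(S(add(add(Z, Z), mul(Z, Z))))))))))
  →40  S(S(S(S(S(S(S(S(add(Z, mul(Z, Z))))))))))
  →41  S(S(S(S(S(S(S(S(mul(Z, Z)))))))))
  →42  S^8(Z)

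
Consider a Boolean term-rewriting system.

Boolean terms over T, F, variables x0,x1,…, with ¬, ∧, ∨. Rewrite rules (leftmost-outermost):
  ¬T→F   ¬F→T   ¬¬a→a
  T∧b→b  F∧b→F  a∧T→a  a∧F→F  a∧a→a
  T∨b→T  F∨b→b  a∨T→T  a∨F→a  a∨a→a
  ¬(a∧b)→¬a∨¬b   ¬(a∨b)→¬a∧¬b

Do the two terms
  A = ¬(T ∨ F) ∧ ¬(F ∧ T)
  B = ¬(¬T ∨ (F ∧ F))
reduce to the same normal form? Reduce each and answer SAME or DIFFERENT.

Term A:
  start: ¬(T ∨ F) ∧ ¬(F ∧ T)
  step 1: (¬T ∧ ¬F) ∧ ¬(F ∧ T)
  step 2: (F ∧ ¬F) ∧ ¬(F ∧ T)
  step 3: F ∧ ¬(F ∧ T)
  step 4: F

Term B:
  start: ¬(¬T ∨ (F ∧ F))
  step 1: ¬¬T ∧ ¬(F ∧ F)
  step 2: T ∧ ¬(F ∧ F)
  step 3: ¬(F ∧ F)
  step 4: ¬F ∨ ¬F
  step 5: ¬F
  step 6: T

Answer: DIFFERENT — A ⇓ F, B ⇓ T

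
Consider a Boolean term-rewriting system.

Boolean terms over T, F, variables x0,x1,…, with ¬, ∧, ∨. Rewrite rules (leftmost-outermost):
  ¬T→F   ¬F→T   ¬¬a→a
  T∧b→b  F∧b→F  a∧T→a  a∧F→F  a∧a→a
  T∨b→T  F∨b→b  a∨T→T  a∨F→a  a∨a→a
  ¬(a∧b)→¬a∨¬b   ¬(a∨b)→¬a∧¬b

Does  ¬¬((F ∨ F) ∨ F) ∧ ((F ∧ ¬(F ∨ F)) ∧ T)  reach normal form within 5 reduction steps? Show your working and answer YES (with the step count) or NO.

Answer: YES — reaches normal form F in 4 ≤ 5 steps

Working:
  start: ¬¬((F ∨ F) ∨ F) ∧ ((F ∧ ¬(F ∨ F)) ∧ T)
  →1  ((F ∨ F) ∨ F) ∧ ((F ∧ ¬(F ∨ F)) ∧ T)
  →2  (F ∨ F) ∧ ((F ∧ ¬(F ∨ F)) ∧ T)
  →3  F ∧ ((F ∧ ¬(F ∨ F)) ∧ T)
  →4  F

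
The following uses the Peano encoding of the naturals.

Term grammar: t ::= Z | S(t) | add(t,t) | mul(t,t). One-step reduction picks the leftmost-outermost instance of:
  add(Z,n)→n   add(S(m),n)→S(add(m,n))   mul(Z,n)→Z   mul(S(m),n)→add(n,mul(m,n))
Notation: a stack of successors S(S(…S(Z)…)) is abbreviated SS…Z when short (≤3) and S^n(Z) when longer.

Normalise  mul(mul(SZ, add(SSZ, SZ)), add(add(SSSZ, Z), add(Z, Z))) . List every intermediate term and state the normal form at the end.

Answer: normal form = S^9(Z)  (in 52 steps)

Reduction:
  start: mul(mul(SZ, add(SSZ, SZ)), add(add(SSSZ, Z), add(Z, Z)))
  [1] mul(add(add(SSZ, SZ), mul(Z, add(SSZ, SZ))), add(add(SSSZ, Z), add(Z, Z)))
  [2] mul(add(S(add(SZ, SZ)), mul(Z, add(SSZ, SZ))), add(add(SSSZ, Z), add(Z, Z)))
  [3] mul(S(add(add(SZ, SZ), mul(Z, add(SSZ, SZ)))), add(add(SSSZ, Z), add(Z, Z)))
  [4] add(add(add(SSSZ, Z), add(Z, Z)), mul(add(add(SZ, SZ), mul(Z, add(SSZ, SZ))), add(add(SSSZ, Z), add(Z, Z))))
  [5] add(add(S(add(SSZ, Z)), add(Z, Z)), mul(add(add(SZ, SZ), mul(Z, add(SSZ, SZ))), add(add(SSSZ, Z), add(Z, Z))))
  [6] add(S(add(add(SSZ, Z), add(Z, Z))), mul(add(add(SZ, SZ), mul(Z, add(SSZ, SZ))), add(add(SSSZ, Z), add(Z, Z))))
  [7] S(add(add(add(SSZ, Z), add(Z, Z)), mul(add(add(SZ, SZ), mul(Z, add(SSZ, SZ))), add(add(SSSZ, Z), add(Z, Z)))))
  [8] S(add(add(S(add(SZ, Z)), add(Z, Z)), mul(add(add(SZ, SZ), mul(Z, add(SSZ, SZ))), add(add(SSSZ, Z), add(Z, Z)))))
  [9] S(add(S(add(add(SZ, Z), add(Z, Z))), mul(add(add(SZ, SZ), mul(Z, add(SSZ, SZ))), add(add(SSSZ, Z), add(Z, Z)))))
  [10] S(S(add(add(add(SZ, Z), add(Z, Z)), mul(add(add(SZ, SZ), mul(Z, add(SSZ, SZ))), add(add(SSSZ, Z), add(Z, Z))))))
  [11] S(S(add(add(S(add(Z, Z)), add(Z, Z)), mul(add(add(SZ, SZ), mul(Z, add(SSZ, SZ))), add(add(SSSZ, Z), add(Z, Z))))))
  [12] S(S(add(S(add(add(Z, Z), add(Z, Z))), mul(add(add(SZ, SZ), mul(Z, add(SSZ, SZ))), add(add(SSSZ, Z), add(Z, Z))))))
  [13] S(S(S(add(add(add(Z, Z), add(Z, Z)), mul(add(add(SZ, SZ), mul(Z, add(SSZ, SZ))), add(add(SSSZ, Z), add(Z, Z)))))))
  [14] S(S(S(add(add(Z, add(Z, Z)), mul(add(add(SZ, SZ), mul(Z, add(SSZ, SZ))), add(add(SSSZ, Z), add(Z, Z)))))))
  [15] S(S(S(add(add(Z, Z), mul(add(add(SZ, SZ), mul(Z, add(SSZ, SZ))), add(add(SSSZ, Z), add(Z, Z)))))))
  [16] S(S(S(add(Z, mul(add(add(SZ, SZ), mul(Z, add(SSZ, SZ))), add(add(SSSZ, Z), add(Z, Z)))))))
  [17] S(S(S(mul(add(add(SZ, SZ), mul(Z, add(SSZ, SZ))), add(add(SSSZ, Z), add(Z, Z))))))
  [18] S(S(S(mul(add(S(add(Z, SZ)), mul(Z, add(SSZ, SZ))), add(add(SSSZ, Z), add(Z, Z))))))
  [19] S(S(S(mul(S(add(add(Z, SZ), mul(Z, add(SSZ, SZ)))), add(add(SSSZ, Z), add(Z, Z))))))
  [20] S(S(S(add(add(add(SSSZ, Z), add(Z, Z)), mul(add(add(Z, SZ), mul(Z, add(SSZ, SZ))), add(add(SSSZ, Z), add(Z, Z)))))))
  [21] S(S(S(add(add(S(add(SSZ, Z)), add(Z, Z)), mul(add(add(Z, SZ), mul(Z, add(SSZ, SZ))), add(add(SSSZ, Z), add(Z, Z)))))))
  [22] S(S(S(add(S(add(add(SSZ, Z), add(Z, Z))), mul(add(add(Z, SZ), mul(Z, add(SSZ, SZ))), add(add(SSSZ, Z), add(Z, Z)))))))
  [23] S(S(S(S(add(add(add(SSZ, Z), add(Z, Z)), mul(add(add(Z, SZ), mul(Z, add(SSZ, SZ))), add(add(SSSZ, Z), add(Z, Z))))))))
  [24] S(S(S(S(add(add(S(add(SZ, Z)), add(Z, Z)), mul(add(add(Z, SZ), mul(Z, add(SSZ, SZ))), add(add(SSSZ, Z), add(Z, Z))))))))
  [25] S(S(S(S(add(S(add(add(SZ, Z), add(Z, Z))), mul(add(add(Z, SZ), mul(Z, add(SSZ, SZ))), add(add(SSSZ, Z), add(Z, Z))))))))
  [26] S(S(S(S(S(add(add(add(SZ, Z), add(Z, Z)), mul(add(add(Z, SZ), mul(Z, add(SSZ, SZ))), add(add(SSSZ, Z), add(Z, Z)))))))))
  [27] S(S(S(S(S(add(add(S(add(Z, Z)), add(Z, Z)), mul(add(add(Z, SZ), mul(Z, add(SSZ, SZ))), add(add(SSSZ, Z), add(Z, Z)))))))))
  [28] S(S(S(S(S(add(S(add(add(Z, Z), add(Z, Z))), mul(add(add(Z, SZ), mul(Z, add(SSZ, SZ))), add(add(SSSZ, Z), add(Z, Z)))))))))
  [29] S(S(S(S(S(S(add(add(add(Z, Z), add(Z, Z)), mul(add(add(Z, SZ), mul(Z, add(SSZ, SZ))), add(add(SSSZ, Z), add(Z, Z))))))))))
  [30] S(S(S(S(S(S(add(add(Z, add(Z, Z)), mul(add(add(Z, SZ), mul(Z, add(SSZ, SZ))), add(add(SSSZ, Z), add(Z, Z))))))))))
  [31] S(S(S(S(S(S(add(add(Z, Z), mul(add(add(Z, SZ), mul(Z, add(SSZ, SZ))), add(add(SSSZ, Z), add(Z, Z))))))))))
  [32] S(S(S(S(S(S(add(Z, mul(add(add(Z, SZ), mul(Z, add(SSZ, SZ))), add(add(SSSZ, Z), add(Z, Z))))))))))
  [33] S(S(S(S(S(S(mul(add(add(Z, SZ), mul(Z, add(SSZ, SZ))), add(add(SSSZ, Z), add(Z, Z)))))))))
  [34] S(S(S(S(S(S(mul(add(SZ, mul(Z, add(SSZ, SZ))), add(add(SSSZ, Z), add(Z, Z)))))))))
  [35] S(S(S(S(S(S(mul(S(add(Z, mul(Z, add(SSZ, SZ)))), add(add(SSSZ, Z), add(Z, Z)))))))))
  [36] S(S(S(S(S(S(add(add(add(SSSZ, Z), add(Z, Z)), mul(add(Z, mul(Z, add(SSZ, SZ))), add(add(SSSZ, Z), add(Z, Z))))))))))
  [37] S(S(S(S(S(S(add(add(S(add(SSZ, Z)), add(Z, Z)), mul(add(Z, mul(Z, add(SSZ, SZ))), add(add(SSSZ, Z), add(Z, Z))))))))))
  [38] S(S(S(S(S(S(add(S(add(add(SSZ, Z), add(Z, Z))), mul(add(Z, mul(Z, add(SSZ, SZ))), add(add(SSSZ, Z), add(Z, Z))))))))))
  [39] S(S(S(S(S(S(S(add(add(add(SSZ, Z), add(Z, Z)), mul(add(Z, mul(Z, add(SSZ, SZ))), add(add(SSSZ, Z), add(Z, Z)))))))))))
  [40] S(S(S(S(S(S(S(add(add(S(add(SZ, Z)), add(Z, Z)), mul(add(Z, mul(Z, add(SSZ, SZ))), add(add(SSSZ, Z), add(Z, Z)))))))))))
  [41] S(S(S(S(S(S(S(add(S(add(add(SZ, Z), add(Z, Z))), mul(add(Z, mul(Z, add(SSZ, SZ))), add(add(SSSZ, Z), add(Z, Z)))))))))))
  [42] S(S(S(S(S(S(S(S(add(add(add(SZ, Z), add(Z, Z)), mul(add(Z, mul(Z, add(SSZ, SZ))), add(add(SSSZ, Z), add(Z, Z))))))))))))
  [43] S(S(S(S(S(S(S(S(add(add(S(add(Z, Z)), add(Z, Z)), mul(add(Z, mul(Z, add(SSZ, SZ))), add(add(SSSZ, Z), add(Z, Z))))))))))))
  [44] S(S(S(S(S(S(S(S(add(S(add(add(Z, Z), add(Z, Z))), mul(add(Z, mul(Z, add(SSZ, SZ))), add(add(SSSZ, Z), add(Z, Z))))))))))))
  [45] S(S(S(S(S(S(S(S(S(add(add(add(Z, Z), add(Z, Z)), mul(add(Z, mul(Z, add(SSZ, SZ))), add(add(SSSZ, Z), add(Z, Z)))))))))))))
  [46] S(S(S(S(S(S(S(S(S(add(add(Z, add(Z, Z)), mul(add(Z, mul(Z, add(SSZ, SZ))), add(add(SSSZ, Z), add(Z, Z)))))))))))))
  [47] S(S(S(S(S(S(S(S(S(add(add(Z, Z), mul(add(Z, mul(Z, add(SSZ, SZ))), add(add(SSSZ, Z), add(Z, Z)))))))))))))
  [48] S(S(S(S(S(S(S(S(S(add(Z, mul(add(Z, mul(Z, add(SSZ, SZ))), add(add(SSSZ, Z), add(Z, Z)))))))))))))
  [49] S(S(S(S(S(S(S(S(S(mul(add(Z, mul(Z, add(SSZ, SZ))), add(add(SSSZ, Z), add(Z, Z))))))))))))
  [50] S(S(S(S(S(S(S(S(S(mul(mul(Z, add(SSZ, SZ)), add(add(SSSZ, Z), add(Z, Z))))))))))))
  [51] S(S(S(S(S(S(S(S(S(mul(Z, add(add(SSSZ, Z), add(Z, Z))))))))))))
  [52] S^9(Z)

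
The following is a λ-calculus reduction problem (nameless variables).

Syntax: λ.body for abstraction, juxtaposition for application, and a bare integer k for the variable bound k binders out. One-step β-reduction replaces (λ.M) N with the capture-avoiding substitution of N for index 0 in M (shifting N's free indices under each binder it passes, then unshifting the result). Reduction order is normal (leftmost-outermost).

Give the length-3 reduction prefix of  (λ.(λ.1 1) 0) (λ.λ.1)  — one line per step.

Answer: after 3 steps: λ.λ.λ.1

Derivation:
  start: (λ.(λ.1 1) 0) (λ.λ.1)
  step 1: (λ.(λ.λ.1) (λ.λ.1)) (λ.λ.1)
  step 2: (λ.λ.1) (λ.λ.1)
  step 3: λ.λ.λ.1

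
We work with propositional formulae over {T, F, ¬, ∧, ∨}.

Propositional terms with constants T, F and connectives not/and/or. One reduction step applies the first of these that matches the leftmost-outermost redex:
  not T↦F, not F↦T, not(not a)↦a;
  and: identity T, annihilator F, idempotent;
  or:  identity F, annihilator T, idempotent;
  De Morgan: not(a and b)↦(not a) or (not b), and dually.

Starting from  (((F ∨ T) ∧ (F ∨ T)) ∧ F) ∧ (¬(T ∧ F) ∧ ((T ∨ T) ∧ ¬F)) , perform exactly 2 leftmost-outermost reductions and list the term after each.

Answer: after 2 steps: F

Reduction:
  start: (((F ∨ T) ∧ (F ∨ T)) ∧ F) ∧ (¬(T ∧ F) ∧ ((T ∨ T) ∧ ¬F))
  →1  F ∧ (¬(T ∧ F) ∧ ((T ∨ T) ∧ ¬F))
  →2  F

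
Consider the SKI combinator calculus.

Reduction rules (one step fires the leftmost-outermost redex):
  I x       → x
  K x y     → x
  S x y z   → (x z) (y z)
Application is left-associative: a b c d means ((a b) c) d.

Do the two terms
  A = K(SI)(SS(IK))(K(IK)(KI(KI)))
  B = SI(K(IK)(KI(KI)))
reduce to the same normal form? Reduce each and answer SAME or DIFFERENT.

Answer: SAME — A ⇓ SIK, B ⇓ SIK

Derivation:
Term A:
  start: K(SI)(SS(IK))(K(IK)(KI(KI)))
  →1  SI(K(IK)(KI(KI)))
  →2  SI(IK)
  →3  SIK

Term B:
  start: SI(K(IK)(KI(KI)))
  →1  SI(IK)
  →2  SIK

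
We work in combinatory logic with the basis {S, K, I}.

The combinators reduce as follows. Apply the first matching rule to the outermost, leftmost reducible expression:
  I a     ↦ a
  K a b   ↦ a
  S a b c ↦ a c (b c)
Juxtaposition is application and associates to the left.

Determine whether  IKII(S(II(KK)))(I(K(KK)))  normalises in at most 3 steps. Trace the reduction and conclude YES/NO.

  start: IKII(S(II(KK)))(I(K(KK)))
  step 1: KII(S(II(KK)))(I(K(KK)))
  step 2: I(S(II(KK)))(I(K(KK)))
  step 3: S(II(KK))(I(K(KK)))

Answer: NO — after 3 steps the term is S(II(KK))(I(K(KK))), not yet normal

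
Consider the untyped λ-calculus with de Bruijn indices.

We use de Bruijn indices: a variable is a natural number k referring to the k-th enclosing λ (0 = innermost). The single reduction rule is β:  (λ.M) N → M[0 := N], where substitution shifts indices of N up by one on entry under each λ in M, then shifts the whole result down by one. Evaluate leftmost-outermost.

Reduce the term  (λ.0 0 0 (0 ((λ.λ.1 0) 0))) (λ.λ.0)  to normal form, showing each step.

Answer: normal form = λ.0  (in 4 steps)

Reduction:
  start: (λ.0 0 0 (0 ((λ.λ.1 0) 0))) (λ.λ.0)
  step 1: (λ.λ.0) (λ.λ.0) (λ.λ.0) ((λ.λ.0) ((λ.λ.1 0) (λ.λ.0)))
  step 2: (λ.0) (λ.λ.0) ((λ.λ.0) ((λ.λ.1 0) (λ.λ.0)))
  step 3: (λ.λ.0) ((λ.λ.0) ((λ.λ.1 0) (λ.λ.0)))
  step 4: λ.0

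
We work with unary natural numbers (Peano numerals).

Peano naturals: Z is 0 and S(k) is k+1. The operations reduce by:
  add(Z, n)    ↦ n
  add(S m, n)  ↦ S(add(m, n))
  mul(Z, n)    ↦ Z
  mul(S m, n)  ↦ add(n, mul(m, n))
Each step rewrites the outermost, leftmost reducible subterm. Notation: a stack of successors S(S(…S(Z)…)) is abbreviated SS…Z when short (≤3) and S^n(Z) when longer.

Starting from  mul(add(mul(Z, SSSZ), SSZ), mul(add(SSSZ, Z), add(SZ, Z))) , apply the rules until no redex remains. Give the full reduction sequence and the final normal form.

  start: mul(add(mul(Z, SSSZ), SSZ), mul(add(SSSZ, Z), add(SZ, Z)))
  →1  mul(add(Z, SSZ), mul(add(SSSZ, Z), add(SZ, Z)))
  →2  mul(SSZ, mul(add(SSSZ, Z), add(SZ, Z)))
  →3  add(mul(add(SSSZ, Z), add(SZ, Z)), mul(SZ, mul(add(SSSZ, Z), add(SZ, Z))))
  →4  add(mul(S(add(SSZ, Z)), add(SZ, Z)), mul(SZ, mul(add(SSSZ, Z), add(SZ, Z))))
  →5  add(add(add(SZ, Z), mul(add(SSZ, Z), add(SZ, Z))), mul(SZ, mul(add(SSSZ, Z), add(SZ, Z))))
  →6  add(add(S(add(Z, Z)), mul(add(SSZ, Z), add(SZ, Z))), mul(SZ, mul(add(SSSZ, Z), add(SZ, Z))))
  →7  add(S(add(add(Z, Z), mul(add(SSZ, Z), add(SZ, Z)))), mul(SZ, mul(add(SSSZ, Z), add(SZ, Z))))
  →8  S(add(add(add(Z, Z), mul(add(SSZ, Z), add(SZ, Z))), mul(SZ, mul(add(SSSZ, Z), add(SZ, Z)))))
  →9  S(add(add(Z, mul(add(SSZ, Z), add(SZ, Z))), mul(SZ, mul(add(SSSZ, Z), add(SZ, Z)))))
  →10  S(add(mul(add(SSZ, Z), add(SZ, Z)), mul(SZ, mul(add(SSSZ, Z), add(SZ, Z)))))
  →11  S(add(mul(S(add(SZ, Z)), add(SZ, Z)), mul(SZ, mul(add(SSSZ, Z), add(SZ, Z)))))
  →12  S(add(add(add(SZ, Z), mul(add(SZ, Z), add(SZ, Z))), mul(SZ, mul(add(SSSZ, Z), add(SZ, Z)))))
  →13  S(add(add(S(add(Z, Z)), mul(add(SZ, Z), add(SZ, Z))), mul(SZ, mul(add(SSSZ, Z), add(SZ, Z)))))
  →14  S(add(S(add(add(Z, Z), mul(add(SZ, Z), add(SZ, Z)))), mul(SZ, mul(add(SSSZ, Z), add(SZ, Z)))))
  →15  S(S(add(add(add(Z, Z), mul(add(SZ, Z), add(SZ, Z))), mul(SZ, mul(add(SSSZ, Z), add(SZ, Z))))))
  →16  S(S(add(add(Z, mul(add(SZ, Z), add(SZ, Z))), mul(SZ, mul(add(SSSZ, Z), add(SZ, Z))))))
  →17  S(S(add(mul(add(SZ, Z), add(SZ, Z)), mul(SZ, mul(add(SSSZ, Z), add(SZ, Z))))))
  →18  S(S(add(mul(S(add(Z, Z)), add(SZ, Z)), mul(SZ, mul(add(SSSZ, Z), add(SZ, Z))))))
  →19  S(S(add(add(add(SZ, Z), mul(add(Z, Z), add(SZ, Z))), mul(SZ, mul(add(SSSZ, Z), add(SZ, Z))))))
  →20  S(S(add(add(S(add(Z, Z)), mul(add(Z, Z), add(SZ, Z))), mul(SZ, mul(add(SSSZ, Z), add(SZ, Z))))))
  →21  S(S(add(S(add(add(Z, Z), mul(add(Z, Z), add(SZ, Z)))), mul(SZ, mul(add(SSSZ, Z), add(SZ, Z))))))
  →22  S(S(S(add(add(add(Z, Z), mul(add(Z, Z), add(SZ, Z))), mul(SZ, mul(add(SSSZ, Z), add(SZ, Z)))))))
  →23  S(S(S(add(add(Z, mul(add(Z, Z), add(SZ, Z))), mul(SZ, mul(add(SSSZ, Z), add(SZ, Z)))))))
  →24  S(S(S(add(mul(add(Z, Z), add(SZ, Z)), mul(SZ, mul(add(SSSZ, Z), add(SZ, Z)))))))
  →25  S(S(S(add(mul(Z, add(SZ, Z)), mul(SZ, mul(add(SSSZ, Z), add(SZ, Z)))))))
  →26  S(S(S(add(Z, mul(SZ, mul(add(SSSZ, Z), add(SZ, Z)))))))
  →27  S(S(S(mul(SZ, mul(add(SSSZ, Z), add(SZ, Z))))))
  →28  S(S(S(add(mul(add(SSSZ, Z), add(SZ, Z)), mul(Z, mul(add(SSSZ, Z), add(SZ, Z)))))))
  →29  S(S(S(add(mul(S(add(SSZ, Z)), add(SZ, Z)), mul(Z, mul(add(SSSZ, Z), add(SZ, Z)))))))
  →30  S(S(S(add(add(add(SZ, Z), mul(add(SSZ, Z), add(SZ, Z))), mul(Z, mul(add(SSSZ, Z), add(SZ, Z)))))))
  →31  S(S(S(add(add(S(add(Z, Z)), mul(add(SSZ, Z), add(SZ, Z))), mul(Z, mul(add(SSSZ, Z), add(SZ, Z)))))))
  →32  S(S(S(add(S(add(add(Z, Z), mul(add(SSZ, Z), add(SZ, Z)))), mul(Z, mul(add(SSSZ, Z), add(SZ, Z)))))))
  →33  S(S(S(S(add(add(add(Z, Z), mul(add(SSZ, Z), add(SZ, Z))), mul(Z, mul(add(SSSZ, Z), add(SZ, Z))))))))
  →34  S(S(S(S(add(add(Z, mul(add(SSZ, Z), add(SZ, Z))), mul(Z, mul(add(SSSZ, Z), add(SZ, Z))))))))
  →35  S(S(S(S(add(mul(add(SSZ, Z), add(SZ, Z)), mul(Z, mul(add(SSSZ, Z), add(SZ, Z))))))))
  →36  S(S(S(S(add(mul(S(add(SZ, Z)), add(SZ, Z)), mul(Z, mul(add(SSSZ, Z), add(SZ, Z))))))))
  →37  S(S(S(S(add(add(add(SZ, Z), mul(add(SZ, Z), add(SZ, Z))), mul(Z, mul(add(SSSZ, Z), add(SZ, Z))))))))
  →38  S(S(S(S(add(add(S(add(Z, Z)), mul(add(SZ, Z), add(SZ, Z))), mul(Z, mul(add(SSSZ, Z), add(SZ, Z))))))))
  →39  S(S(S(S(add(S(add(add(Z, Z), mul(add(SZ, Z), add(SZ, Z)))), mul(Z, mul(add(SSSZ, Z), add(SZ, Z))))))))
  →40  S(S(S(S(S(add(add(add(Z, Z), mul(add(SZ, Z), add(SZ, Z))), mul(Z, mul(add(SSSZ, Z), add(SZ, Z)))))))))
  →41  S(S(S(S(S(add(add(Z, mul(add(SZ, Z), add(SZ, Z))), mul(Z, mul(add(SSSZ, Z), add(SZ, Z)))))))))
  →42  S(S(S(S(S(add(mul(add(SZ, Z), add(SZ, Z)), mul(Z, mul(add(SSSZ, Z), add(SZ, Z)))))))))
  →43  S(S(S(S(S(add(mul(S(add(Z, Z)), add(SZ, Z)), mul(Z, mul(add(SSSZ, Z), add(SZ, Z)))))))))
  →44  S(S(S(S(S(add(add(add(SZ, Z), mul(add(Z, Z), add(SZ, Z))), mul(Z, mul(add(SSSZ, Z), add(SZ, Z)))))))))
  →45  S(S(S(S(S(add(add(S(add(Z, Z)), mul(add(Z, Z), add(SZ, Z))), mul(Z, mul(add(SSSZ, Z), add(SZ, Z)))))))))
  →46  S(S(S(S(S(add(S(add(add(Z, Z), mul(add(Z, Z), add(SZ, Z)))), mul(Z, mul(add(SSSZ, Z), add(SZ, Z)))))))))
  →47  S(S(S(S(S(S(add(add(add(Z, Z), mul(add(Z, Z), add(SZ, Z))), mul(Z, mul(add(SSSZ, Z), add(SZ, Z))))))))))
  →48  S(S(S(S(S(S(add(add(Z, mul(add(Z, Z), add(SZ, Z))), mul(Z, mul(add(SSSZ, Z), add(SZ, Z))))))))))
  →49  S(S(S(S(S(S(add(mul(add(Z, Z), add(SZ, Z)), mul(Z, mul(add(SSSZ, Z), add(SZ, Z))))))))))
  →50  S(S(S(S(S(S(add(mul(Z, add(SZ, Z)), mul(Z, mul(add(SSSZ, Z), add(SZ, Z))))))))))
  →51  S(S(S(S(S(S(add(Z, mul(Z, mul(add(SSSZ, Z), add(SZ, Z))))))))))
  →52  S(S(S(S(S(S(mul(Z, mul(add(SSSZ, Z), add(SZ, Z)))))))))
  →53  S^6(Z)

Answer: normal form = S^6(Z)  (in 53 steps)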